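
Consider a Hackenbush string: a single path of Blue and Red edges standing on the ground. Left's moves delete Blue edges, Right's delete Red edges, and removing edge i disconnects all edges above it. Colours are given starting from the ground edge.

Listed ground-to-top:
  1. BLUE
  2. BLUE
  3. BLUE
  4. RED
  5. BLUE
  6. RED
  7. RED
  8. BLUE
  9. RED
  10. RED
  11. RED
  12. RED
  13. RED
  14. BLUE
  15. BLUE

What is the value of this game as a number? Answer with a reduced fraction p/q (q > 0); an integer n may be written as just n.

10503/4096

edge 1 of 15 (BLUE): { 0 | ∅ } ⇒ 1
edge 2 of 15 (BLUE): { 0; 1 | ∅ } ⇒ 2
edge 3 of 15 (BLUE): { 0; 1; 2 | ∅ } ⇒ 3
edge 4 of 15 (RED): { 0; 1; 2 | 3 } ⇒ 5/2
edge 5 of 15 (BLUE): { 0; 1; 2; 5/2 | 3 } ⇒ 11/4
edge 6 of 15 (RED): { 0; 1; 2; 5/2 | 11/4; 3 } ⇒ 21/8
edge 7 of 15 (RED): { 0; 1; 2; 5/2 | 21/8; 11/4; 3 } ⇒ 41/16
edge 8 of 15 (BLUE): { 0; 1; 2; 5/2; 41/16 | 21/8; 11/4; 3 } ⇒ 83/32
edge 9 of 15 (RED): { 0; 1; 2; 5/2; 41/16 | 83/32; 21/8; 11/4; 3 } ⇒ 165/64
edge 10 of 15 (RED): { 0; 1; 2; 5/2; 41/16 | 165/64; 83/32; 21/8; 11/4; 3 } ⇒ 329/128
edge 11 of 15 (RED): { 0; 1; 2; 5/2; 41/16 | 329/128; 165/64; 83/32; 21/8; 11/4; 3 } ⇒ 657/256
edge 12 of 15 (RED): { 0; 1; 2; 5/2; 41/16 | 657/256; 329/128; 165/64; 83/32; 21/8; 11/4; 3 } ⇒ 1313/512
edge 13 of 15 (RED): { 0; 1; 2; 5/2; 41/16 | 1313/512; 657/256; 329/128; 165/64; 83/32; 21/8; 11/4; 3 } ⇒ 2625/1024
edge 14 of 15 (BLUE): { 0; 1; 2; 5/2; 41/16; 2625/1024 | 1313/512; 657/256; 329/128; 165/64; 83/32; 21/8; 11/4; 3 } ⇒ 5251/2048
edge 15 of 15 (BLUE): { 0; 1; 2; 5/2; 41/16; 2625/1024; 5251/2048 | 1313/512; 657/256; 329/128; 165/64; 83/32; 21/8; 11/4; 3 } ⇒ 10503/4096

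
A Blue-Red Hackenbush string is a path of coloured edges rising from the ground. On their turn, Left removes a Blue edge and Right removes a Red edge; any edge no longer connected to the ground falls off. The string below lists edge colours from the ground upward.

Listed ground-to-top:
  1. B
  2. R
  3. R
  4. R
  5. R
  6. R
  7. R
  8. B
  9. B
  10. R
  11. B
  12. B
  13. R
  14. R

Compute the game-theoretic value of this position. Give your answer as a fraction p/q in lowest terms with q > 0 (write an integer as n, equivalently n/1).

217/8192

Recurse on prefixes of the 14-edge string B R R R R R R B B R B B R R:
B: Left { 0 }, Right { · } — simplest 1
BR: Left { 0 }, Right { 1 } — simplest 1/2
BRR: Left { 0 }, Right { 1/2, 1 } — simplest 1/4
BRRR: Left { 0 }, Right { 1/4, 1/2, 1 } — simplest 1/8
BRRRR: Left { 0 }, Right { 1/8, 1/4, 1/2, 1 } — simplest 1/16
BRRRRR: Left { 0 }, Right { 1/16, 1/8, 1/4, 1/2, 1 } — simplest 1/32
BRRRRRR: Left { 0 }, Right { 1/32, 1/16, 1/8, 1/4, 1/2, 1 } — simplest 1/64
BRRRRRRB: Left { 0, 1/64 }, Right { 1/32, 1/16, 1/8, 1/4, 1/2, 1 } — simplest 3/128
BRRRRRRBB: Left { 0, 1/64, 3/128 }, Right { 1/32, 1/16, 1/8, 1/4, 1/2, 1 } — simplest 7/256
BRRRRRRBBR: Left { 0, 1/64, 3/128 }, Right { 7/256, 1/32, 1/16, 1/8, 1/4, 1/2, 1 } — simplest 13/512
BRRRRRRBBRB: Left { 0, 1/64, 3/128, 13/512 }, Right { 7/256, 1/32, 1/16, 1/8, 1/4, 1/2, 1 } — simplest 27/1024
BRRRRRRBBRBB: Left { 0, 1/64, 3/128, 13/512, 27/1024 }, Right { 7/256, 1/32, 1/16, 1/8, 1/4, 1/2, 1 } — simplest 55/2048
BRRRRRRBBRBBR: Left { 0, 1/64, 3/128, 13/512, 27/1024 }, Right { 55/2048, 7/256, 1/32, 1/16, 1/8, 1/4, 1/2, 1 } — simplest 109/4096
BRRRRRRBBRBBRR: Left { 0, 1/64, 3/128, 13/512, 27/1024 }, Right { 109/4096, 55/2048, 7/256, 1/32, 1/16, 1/8, 1/4, 1/2, 1 } — simplest 217/8192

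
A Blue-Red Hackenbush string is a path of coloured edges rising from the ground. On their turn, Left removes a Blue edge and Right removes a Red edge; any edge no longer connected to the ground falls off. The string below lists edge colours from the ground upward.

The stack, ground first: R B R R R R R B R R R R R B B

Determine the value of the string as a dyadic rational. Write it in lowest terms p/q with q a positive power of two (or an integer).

-16121/16384

step 1: add R to get R; options L={ — } R={ 0 } => -1
step 2: add B to get RB; options L={ -1 } R={ 0 } => -1/2
step 3: add R to get RBR; options L={ -1 } R={ -1/2, 0 } => -3/4
step 4: add R to get RBRR; options L={ -1 } R={ -3/4, -1/2, 0 } => -7/8
step 5: add R to get RBRRR; options L={ -1 } R={ -7/8, -3/4, -1/2, 0 } => -15/16
step 6: add R to get RBRRRR; options L={ -1 } R={ -15/16, -7/8, -3/4, -1/2, 0 } => -31/32
step 7: add R to get RBRRRRR; options L={ -1 } R={ -31/32, -15/16, -7/8, -3/4, -1/2, 0 } => -63/64
step 8: add B to get RBRRRRRB; options L={ -1, -63/64 } R={ -31/32, -15/16, -7/8, -3/4, -1/2, 0 } => -125/128
step 9: add R to get RBRRRRRBR; options L={ -1, -63/64 } R={ -125/128, -31/32, -15/16, -7/8, -3/4, -1/2, 0 } => -251/256
step 10: add R to get RBRRRRRBRR; options L={ -1, -63/64 } R={ -251/256, -125/128, -31/32, -15/16, -7/8, -3/4, -1/2, 0 } => -503/512
step 11: add R to get RBRRRRRBRRR; options L={ -1, -63/64 } R={ -503/512, -251/256, -125/128, -31/32, -15/16, -7/8, -3/4, -1/2, 0 } => -1007/1024
step 12: add R to get RBRRRRRBRRRR; options L={ -1, -63/64 } R={ -1007/1024, -503/512, -251/256, -125/128, -31/32, -15/16, -7/8, -3/4, -1/2, 0 } => -2015/2048
step 13: add R to get RBRRRRRBRRRRR; options L={ -1, -63/64 } R={ -2015/2048, -1007/1024, -503/512, -251/256, -125/128, -31/32, -15/16, -7/8, -3/4, -1/2, 0 } => -4031/4096
step 14: add B to get RBRRRRRBRRRRRB; options L={ -1, -63/64, -4031/4096 } R={ -2015/2048, -1007/1024, -503/512, -251/256, -125/128, -31/32, -15/16, -7/8, -3/4, -1/2, 0 } => -8061/8192
step 15: add B to get RBRRRRRBRRRRRBB; options L={ -1, -63/64, -4031/4096, -8061/8192 } R={ -2015/2048, -1007/1024, -503/512, -251/256, -125/128, -31/32, -15/16, -7/8, -3/4, -1/2, 0 } => -16121/16384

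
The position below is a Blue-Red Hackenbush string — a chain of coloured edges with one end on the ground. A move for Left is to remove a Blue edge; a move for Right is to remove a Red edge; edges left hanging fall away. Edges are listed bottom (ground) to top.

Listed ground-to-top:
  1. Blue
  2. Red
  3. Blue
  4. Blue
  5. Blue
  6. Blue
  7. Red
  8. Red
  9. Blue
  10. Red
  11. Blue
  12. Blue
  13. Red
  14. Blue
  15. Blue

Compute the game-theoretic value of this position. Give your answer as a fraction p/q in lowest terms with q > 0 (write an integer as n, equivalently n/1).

Recurse on prefixes of the 15-edge string Blue Red Blue Blue Blue Blue Red Red Blue Red Blue Blue Red Blue Blue:
edge 1 of 15 (Blue): { 0 | ∅ } gives 1
edge 2 of 15 (Red): { 0 | 1 } gives 1/2
edge 3 of 15 (Blue): { 0; 1/2 | 1 } gives 3/4
edge 4 of 15 (Blue): { 0; 1/2; 3/4 | 1 } gives 7/8
edge 5 of 15 (Blue): { 0; 1/2; 3/4; 7/8 | 1 } gives 15/16
edge 6 of 15 (Blue): { 0; 1/2; 3/4; 7/8; 15/16 | 1 } gives 31/32
edge 7 of 15 (Red): { 0; 1/2; 3/4; 7/8; 15/16 | 31/32; 1 } gives 61/64
edge 8 of 15 (Red): { 0; 1/2; 3/4; 7/8; 15/16 | 61/64; 31/32; 1 } gives 121/128
edge 9 of 15 (Blue): { 0; 1/2; 3/4; 7/8; 15/16; 121/128 | 61/64; 31/32; 1 } gives 243/256
edge 10 of 15 (Red): { 0; 1/2; 3/4; 7/8; 15/16; 121/128 | 243/256; 61/64; 31/32; 1 } gives 485/512
edge 11 of 15 (Blue): { 0; 1/2; 3/4; 7/8; 15/16; 121/128; 485/512 | 243/256; 61/64; 31/32; 1 } gives 971/1024
edge 12 of 15 (Blue): { 0; 1/2; 3/4; 7/8; 15/16; 121/128; 485/512; 971/1024 | 243/256; 61/64; 31/32; 1 } gives 1943/2048
edge 13 of 15 (Red): { 0; 1/2; 3/4; 7/8; 15/16; 121/128; 485/512; 971/1024 | 1943/2048; 243/256; 61/64; 31/32; 1 } gives 3885/4096
edge 14 of 15 (Blue): { 0; 1/2; 3/4; 7/8; 15/16; 121/128; 485/512; 971/1024; 3885/4096 | 1943/2048; 243/256; 61/64; 31/32; 1 } gives 7771/8192
edge 15 of 15 (Blue): { 0; 1/2; 3/4; 7/8; 15/16; 121/128; 485/512; 971/1024; 3885/4096; 7771/8192 | 1943/2048; 243/256; 61/64; 31/32; 1 } gives 15543/16384

15543/16384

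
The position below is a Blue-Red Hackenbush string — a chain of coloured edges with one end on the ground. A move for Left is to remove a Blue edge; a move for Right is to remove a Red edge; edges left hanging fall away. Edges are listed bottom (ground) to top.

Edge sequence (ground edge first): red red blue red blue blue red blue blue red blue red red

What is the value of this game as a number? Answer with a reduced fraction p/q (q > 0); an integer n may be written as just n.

Prefix values for red red blue red blue blue red blue blue red blue red red via {L|R} + simplicity:
r: Left { ∅ }, Right { 0 } = simplest -1
rr: Left { ∅ }, Right { -1, 0 } = simplest -2
rrb: Left { -2 }, Right { -1, 0 } = simplest -3/2
rrbr: Left { -2 }, Right { -3/2, -1, 0 } = simplest -7/4
rrbrb: Left { -2, -7/4 }, Right { -3/2, -1, 0 } = simplest -13/8
rrbrbb: Left { -2, -7/4, -13/8 }, Right { -3/2, -1, 0 } = simplest -25/16
rrbrbbr: Left { -2, -7/4, -13/8 }, Right { -25/16, -3/2, -1, 0 } = simplest -51/32
rrbrbbrb: Left { -2, -7/4, -13/8, -51/32 }, Right { -25/16, -3/2, -1, 0 } = simplest -101/64
rrbrbbrbb: Left { -2, -7/4, -13/8, -51/32, -101/64 }, Right { -25/16, -3/2, -1, 0 } = simplest -201/128
rrbrbbrbbr: Left { -2, -7/4, -13/8, -51/32, -101/64 }, Right { -201/128, -25/16, -3/2, -1, 0 } = simplest -403/256
rrbrbbrbbrb: Left { -2, -7/4, -13/8, -51/32, -101/64, -403/256 }, Right { -201/128, -25/16, -3/2, -1, 0 } = simplest -805/512
rrbrbbrbbrbr: Left { -2, -7/4, -13/8, -51/32, -101/64, -403/256 }, Right { -805/512, -201/128, -25/16, -3/2, -1, 0 } = simplest -1611/1024
rrbrbbrbbrbrr: Left { -2, -7/4, -13/8, -51/32, -101/64, -403/256 }, Right { -1611/1024, -805/512, -201/128, -25/16, -3/2, -1, 0 } = simplest -3223/2048

-3223/2048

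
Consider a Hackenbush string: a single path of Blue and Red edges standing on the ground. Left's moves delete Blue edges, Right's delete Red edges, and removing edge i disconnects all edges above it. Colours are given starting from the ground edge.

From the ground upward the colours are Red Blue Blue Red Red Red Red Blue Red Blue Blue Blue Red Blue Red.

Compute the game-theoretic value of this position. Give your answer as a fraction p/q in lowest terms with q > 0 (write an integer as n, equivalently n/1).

-7819/16384

v_1 [R]  L=[∅]  R=[0]  so -1
v_2 [RB]  L=[-1]  R=[0]  so -1/2
v_3 [RBB]  L=[-1, -1/2]  R=[0]  so -1/4
v_4 [RBBR]  L=[-1, -1/2]  R=[-1/4, 0]  so -3/8
v_5 [RBBRR]  L=[-1, -1/2]  R=[-3/8, -1/4, 0]  so -7/16
v_6 [RBBRRR]  L=[-1, -1/2]  R=[-7/16, -3/8, -1/4, 0]  so -15/32
v_7 [RBBRRRR]  L=[-1, -1/2]  R=[-15/32, -7/16, -3/8, -1/4, 0]  so -31/64
v_8 [RBBRRRRB]  L=[-1, -1/2, -31/64]  R=[-15/32, -7/16, -3/8, -1/4, 0]  so -61/128
v_9 [RBBRRRRBR]  L=[-1, -1/2, -31/64]  R=[-61/128, -15/32, -7/16, -3/8, -1/4, 0]  so -123/256
v_10 [RBBRRRRBRB]  L=[-1, -1/2, -31/64, -123/256]  R=[-61/128, -15/32, -7/16, -3/8, -1/4, 0]  so -245/512
v_11 [RBBRRRRBRBB]  L=[-1, -1/2, -31/64, -123/256, -245/512]  R=[-61/128, -15/32, -7/16, -3/8, -1/4, 0]  so -489/1024
v_12 [RBBRRRRBRBBB]  L=[-1, -1/2, -31/64, -123/256, -245/512, -489/1024]  R=[-61/128, -15/32, -7/16, -3/8, -1/4, 0]  so -977/2048
v_13 [RBBRRRRBRBBBR]  L=[-1, -1/2, -31/64, -123/256, -245/512, -489/1024]  R=[-977/2048, -61/128, -15/32, -7/16, -3/8, -1/4, 0]  so -1955/4096
v_14 [RBBRRRRBRBBBRB]  L=[-1, -1/2, -31/64, -123/256, -245/512, -489/1024, -1955/4096]  R=[-977/2048, -61/128, -15/32, -7/16, -3/8, -1/4, 0]  so -3909/8192
v_15 [RBBRRRRBRBBBRBR]  L=[-1, -1/2, -31/64, -123/256, -245/512, -489/1024, -1955/4096]  R=[-3909/8192, -977/2048, -61/128, -15/32, -7/16, -3/8, -1/4, 0]  so -7819/16384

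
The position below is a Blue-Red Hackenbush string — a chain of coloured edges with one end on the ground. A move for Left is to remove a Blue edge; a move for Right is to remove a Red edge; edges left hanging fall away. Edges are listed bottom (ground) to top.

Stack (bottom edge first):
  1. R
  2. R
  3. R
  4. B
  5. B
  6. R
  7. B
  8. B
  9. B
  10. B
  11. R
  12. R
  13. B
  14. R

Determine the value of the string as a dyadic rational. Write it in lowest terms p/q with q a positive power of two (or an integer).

-4635/2048

Recurse on prefixes of the 14-edge string R R R B B R B B B B R R B R:
val(R) = { · | 0 } = -1
val(RR) = { · | -1 0 } = -2
val(RRR) = { · | -2 -1 0 } = -3
val(RRRB) = { -3 | -2 -1 0 } = -5/2
val(RRRBB) = { -3 -5/2 | -2 -1 0 } = -9/4
val(RRRBBR) = { -3 -5/2 | -9/4 -2 -1 0 } = -19/8
val(RRRBBRB) = { -3 -5/2 -19/8 | -9/4 -2 -1 0 } = -37/16
val(RRRBBRBB) = { -3 -5/2 -19/8 -37/16 | -9/4 -2 -1 0 } = -73/32
val(RRRBBRBBB) = { -3 -5/2 -19/8 -37/16 -73/32 | -9/4 -2 -1 0 } = -145/64
val(RRRBBRBBBB) = { -3 -5/2 -19/8 -37/16 -73/32 -145/64 | -9/4 -2 -1 0 } = -289/128
val(RRRBBRBBBBR) = { -3 -5/2 -19/8 -37/16 -73/32 -145/64 | -289/128 -9/4 -2 -1 0 } = -579/256
val(RRRBBRBBBBRR) = { -3 -5/2 -19/8 -37/16 -73/32 -145/64 | -579/256 -289/128 -9/4 -2 -1 0 } = -1159/512
val(RRRBBRBBBBRRB) = { -3 -5/2 -19/8 -37/16 -73/32 -145/64 -1159/512 | -579/256 -289/128 -9/4 -2 -1 0 } = -2317/1024
val(RRRBBRBBBBRRBR) = { -3 -5/2 -19/8 -37/16 -73/32 -145/64 -1159/512 | -2317/1024 -579/256 -289/128 -9/4 -2 -1 0 } = -4635/2048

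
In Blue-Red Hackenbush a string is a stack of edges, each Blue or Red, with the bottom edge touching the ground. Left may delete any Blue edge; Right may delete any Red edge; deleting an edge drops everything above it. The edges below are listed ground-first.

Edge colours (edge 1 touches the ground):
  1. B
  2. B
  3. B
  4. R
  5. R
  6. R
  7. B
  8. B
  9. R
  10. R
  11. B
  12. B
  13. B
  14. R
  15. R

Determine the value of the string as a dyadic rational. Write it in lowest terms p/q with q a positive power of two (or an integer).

Build g(s[:k]) for k = 1..15, string s = B B B R R R B B R R B B B R R.
edge 1 of 15 (B): { 0 |  } ⇒ 1
edge 2 of 15 (B): { 0,1 |  } ⇒ 2
edge 3 of 15 (B): { 0,1,2 |  } ⇒ 3
edge 4 of 15 (R): { 0,1,2 | 3 } ⇒ 5/2
edge 5 of 15 (R): { 0,1,2 | 5/2,3 } ⇒ 9/4
edge 6 of 15 (R): { 0,1,2 | 9/4,5/2,3 } ⇒ 17/8
edge 7 of 15 (B): { 0,1,2,17/8 | 9/4,5/2,3 } ⇒ 35/16
edge 8 of 15 (B): { 0,1,2,17/8,35/16 | 9/4,5/2,3 } ⇒ 71/32
edge 9 of 15 (R): { 0,1,2,17/8,35/16 | 71/32,9/4,5/2,3 } ⇒ 141/64
edge 10 of 15 (R): { 0,1,2,17/8,35/16 | 141/64,71/32,9/4,5/2,3 } ⇒ 281/128
edge 11 of 15 (B): { 0,1,2,17/8,35/16,281/128 | 141/64,71/32,9/4,5/2,3 } ⇒ 563/256
edge 12 of 15 (B): { 0,1,2,17/8,35/16,281/128,563/256 | 141/64,71/32,9/4,5/2,3 } ⇒ 1127/512
edge 13 of 15 (B): { 0,1,2,17/8,35/16,281/128,563/256,1127/512 | 141/64,71/32,9/4,5/2,3 } ⇒ 2255/1024
edge 14 of 15 (R): { 0,1,2,17/8,35/16,281/128,563/256,1127/512 | 2255/1024,141/64,71/32,9/4,5/2,3 } ⇒ 4509/2048
edge 15 of 15 (R): { 0,1,2,17/8,35/16,281/128,563/256,1127/512 | 4509/2048,2255/1024,141/64,71/32,9/4,5/2,3 } ⇒ 9017/4096

9017/4096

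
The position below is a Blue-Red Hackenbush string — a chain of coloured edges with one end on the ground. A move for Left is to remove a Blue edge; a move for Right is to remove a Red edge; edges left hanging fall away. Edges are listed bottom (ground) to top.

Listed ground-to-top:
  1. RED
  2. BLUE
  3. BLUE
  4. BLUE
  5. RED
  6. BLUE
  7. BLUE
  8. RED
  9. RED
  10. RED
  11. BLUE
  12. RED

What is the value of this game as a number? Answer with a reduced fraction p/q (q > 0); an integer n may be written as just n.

Prefix values for RED BLUE BLUE BLUE RED BLUE BLUE RED RED RED BLUE RED via {L|R} + simplicity:
step 1: add RED to get R; options L={ (no moves) } R={ 0 } — -1
step 2: add BLUE to get RB; options L={ -1 } R={ 0 } — -1/2
step 3: add BLUE to get RBB; options L={ -1,-1/2 } R={ 0 } — -1/4
step 4: add BLUE to get RBBB; options L={ -1,-1/2,-1/4 } R={ 0 } — -1/8
step 5: add RED to get RBBBR; options L={ -1,-1/2,-1/4 } R={ -1/8,0 } — -3/16
step 6: add BLUE to get RBBBRB; options L={ -1,-1/2,-1/4,-3/16 } R={ -1/8,0 } — -5/32
step 7: add BLUE to get RBBBRBB; options L={ -1,-1/2,-1/4,-3/16,-5/32 } R={ -1/8,0 } — -9/64
step 8: add RED to get RBBBRBBR; options L={ -1,-1/2,-1/4,-3/16,-5/32 } R={ -9/64,-1/8,0 } — -19/128
step 9: add RED to get RBBBRBBRR; options L={ -1,-1/2,-1/4,-3/16,-5/32 } R={ -19/128,-9/64,-1/8,0 } — -39/256
step 10: add RED to get RBBBRBBRRR; options L={ -1,-1/2,-1/4,-3/16,-5/32 } R={ -39/256,-19/128,-9/64,-1/8,0 } — -79/512
step 11: add BLUE to get RBBBRBBRRRB; options L={ -1,-1/2,-1/4,-3/16,-5/32,-79/512 } R={ -39/256,-19/128,-9/64,-1/8,0 } — -157/1024
step 12: add RED to get RBBBRBBRRRBR; options L={ -1,-1/2,-1/4,-3/16,-5/32,-79/512 } R={ -157/1024,-39/256,-19/128,-9/64,-1/8,0 } — -315/2048

-315/2048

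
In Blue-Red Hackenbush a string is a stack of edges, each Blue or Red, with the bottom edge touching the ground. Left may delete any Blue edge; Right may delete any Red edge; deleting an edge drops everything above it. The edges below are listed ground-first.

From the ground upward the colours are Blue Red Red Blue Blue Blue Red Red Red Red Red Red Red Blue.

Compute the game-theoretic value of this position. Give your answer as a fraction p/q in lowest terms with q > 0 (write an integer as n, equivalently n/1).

3587/8192

Prefix values for Blue Red Red Blue Blue Blue Red Red Red Red Red Red Red Blue via {L|R} + simplicity:
1 of 14 · B · max L 0 · min R +∞ => 1
2 of 14 · BR · max L 0 · min R 1 => 1/2
3 of 14 · BRR · max L 0 · min R 1/2 => 1/4
4 of 14 · BRRB · max L 1/4 · min R 1/2 => 3/8
5 of 14 · BRRBB · max L 3/8 · min R 1/2 => 7/16
6 of 14 · BRRBBB · max L 7/16 · min R 1/2 => 15/32
7 of 14 · BRRBBBR · max L 7/16 · min R 15/32 => 29/64
8 of 14 · BRRBBBRR · max L 7/16 · min R 29/64 => 57/128
9 of 14 · BRRBBBRRR · max L 7/16 · min R 57/128 => 113/256
10 of 14 · BRRBBBRRRR · max L 7/16 · min R 113/256 => 225/512
11 of 14 · BRRBBBRRRRR · max L 7/16 · min R 225/512 => 449/1024
12 of 14 · BRRBBBRRRRRR · max L 7/16 · min R 449/1024 => 897/2048
13 of 14 · BRRBBBRRRRRRR · max L 7/16 · min R 897/2048 => 1793/4096
14 of 14 · BRRBBBRRRRRRRB · max L 1793/4096 · min R 897/2048 => 3587/8192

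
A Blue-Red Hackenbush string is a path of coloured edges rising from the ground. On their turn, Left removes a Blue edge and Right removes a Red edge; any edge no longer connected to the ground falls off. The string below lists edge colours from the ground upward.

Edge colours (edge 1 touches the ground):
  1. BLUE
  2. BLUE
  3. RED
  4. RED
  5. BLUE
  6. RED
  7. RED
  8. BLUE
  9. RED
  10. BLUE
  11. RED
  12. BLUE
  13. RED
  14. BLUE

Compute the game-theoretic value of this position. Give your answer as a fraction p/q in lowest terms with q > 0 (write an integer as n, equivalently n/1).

5291/4096

Build val(s[:k]) for k = 1..14, string s = BLUE BLUE RED RED BLUE RED RED BLUE RED BLUE RED BLUE RED BLUE.
val_1 [B]  L=[0]  R=[(no moves)]  so 1
val_2 [BB]  L=[0; 1]  R=[(no moves)]  so 2
val_3 [BBR]  L=[0; 1]  R=[2]  so 3/2
val_4 [BBRR]  L=[0; 1]  R=[3/2; 2]  so 5/4
val_5 [BBRRB]  L=[0; 1; 5/4]  R=[3/2; 2]  so 11/8
val_6 [BBRRBR]  L=[0; 1; 5/4]  R=[11/8; 3/2; 2]  so 21/16
val_7 [BBRRBRR]  L=[0; 1; 5/4]  R=[21/16; 11/8; 3/2; 2]  so 41/32
val_8 [BBRRBRRB]  L=[0; 1; 5/4; 41/32]  R=[21/16; 11/8; 3/2; 2]  so 83/64
val_9 [BBRRBRRBR]  L=[0; 1; 5/4; 41/32]  R=[83/64; 21/16; 11/8; 3/2; 2]  so 165/128
val_10 [BBRRBRRBRB]  L=[0; 1; 5/4; 41/32; 165/128]  R=[83/64; 21/16; 11/8; 3/2; 2]  so 331/256
val_11 [BBRRBRRBRBR]  L=[0; 1; 5/4; 41/32; 165/128]  R=[331/256; 83/64; 21/16; 11/8; 3/2; 2]  so 661/512
val_12 [BBRRBRRBRBRB]  L=[0; 1; 5/4; 41/32; 165/128; 661/512]  R=[331/256; 83/64; 21/16; 11/8; 3/2; 2]  so 1323/1024
val_13 [BBRRBRRBRBRBR]  L=[0; 1; 5/4; 41/32; 165/128; 661/512]  R=[1323/1024; 331/256; 83/64; 21/16; 11/8; 3/2; 2]  so 2645/2048
val_14 [BBRRBRRBRBRBRB]  L=[0; 1; 5/4; 41/32; 165/128; 661/512; 2645/2048]  R=[1323/1024; 331/256; 83/64; 21/16; 11/8; 3/2; 2]  so 5291/4096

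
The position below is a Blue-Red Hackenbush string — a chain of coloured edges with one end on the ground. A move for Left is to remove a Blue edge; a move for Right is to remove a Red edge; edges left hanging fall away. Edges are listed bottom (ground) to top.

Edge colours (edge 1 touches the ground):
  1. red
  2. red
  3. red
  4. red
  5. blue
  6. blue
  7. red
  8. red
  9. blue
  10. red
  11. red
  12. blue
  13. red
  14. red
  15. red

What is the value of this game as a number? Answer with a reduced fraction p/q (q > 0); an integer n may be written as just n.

-7023/2048

Recurse on prefixes of the 15-edge string red red red red blue blue red red blue red red blue red red red:
r: Left { (no moves) }, Right { 0 } = simplest -1
rr: Left { (no moves) }, Right { -1; 0 } = simplest -2
rrr: Left { (no moves) }, Right { -2; -1; 0 } = simplest -3
rrrr: Left { (no moves) }, Right { -3; -2; -1; 0 } = simplest -4
rrrrb: Left { -4 }, Right { -3; -2; -1; 0 } = simplest -7/2
rrrrbb: Left { -4; -7/2 }, Right { -3; -2; -1; 0 } = simplest -13/4
rrrrbbr: Left { -4; -7/2 }, Right { -13/4; -3; -2; -1; 0 } = simplest -27/8
rrrrbbrr: Left { -4; -7/2 }, Right { -27/8; -13/4; -3; -2; -1; 0 } = simplest -55/16
rrrrbbrrb: Left { -4; -7/2; -55/16 }, Right { -27/8; -13/4; -3; -2; -1; 0 } = simplest -109/32
rrrrbbrrbr: Left { -4; -7/2; -55/16 }, Right { -109/32; -27/8; -13/4; -3; -2; -1; 0 } = simplest -219/64
rrrrbbrrbrr: Left { -4; -7/2; -55/16 }, Right { -219/64; -109/32; -27/8; -13/4; -3; -2; -1; 0 } = simplest -439/128
rrrrbbrrbrrb: Left { -4; -7/2; -55/16; -439/128 }, Right { -219/64; -109/32; -27/8; -13/4; -3; -2; -1; 0 } = simplest -877/256
rrrrbbrrbrrbr: Left { -4; -7/2; -55/16; -439/128 }, Right { -877/256; -219/64; -109/32; -27/8; -13/4; -3; -2; -1; 0 } = simplest -1755/512
rrrrbbrrbrrbrr: Left { -4; -7/2; -55/16; -439/128 }, Right { -1755/512; -877/256; -219/64; -109/32; -27/8; -13/4; -3; -2; -1; 0 } = simplest -3511/1024
rrrrbbrrbrrbrrr: Left { -4; -7/2; -55/16; -439/128 }, Right { -3511/1024; -1755/512; -877/256; -219/64; -109/32; -27/8; -13/4; -3; -2; -1; 0 } = simplest -7023/2048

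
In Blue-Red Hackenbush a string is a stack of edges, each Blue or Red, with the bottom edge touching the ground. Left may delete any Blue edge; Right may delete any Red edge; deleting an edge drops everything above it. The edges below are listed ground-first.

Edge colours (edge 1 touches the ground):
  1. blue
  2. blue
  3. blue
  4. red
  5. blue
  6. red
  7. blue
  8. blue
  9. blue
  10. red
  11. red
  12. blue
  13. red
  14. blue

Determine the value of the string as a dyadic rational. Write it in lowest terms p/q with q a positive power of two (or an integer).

Build g(s[:k]) for k = 1..14, string s = blue blue blue red blue red blue blue blue red red blue red blue.
1 of 14 · b · max L 0 · min R +∞ ⇒ 1
2 of 14 · bb · max L 1 · min R +∞ ⇒ 2
3 of 14 · bbb · max L 2 · min R +∞ ⇒ 3
4 of 14 · bbbr · max L 2 · min R 3 ⇒ 5/2
5 of 14 · bbbrb · max L 5/2 · min R 3 ⇒ 11/4
6 of 14 · bbbrbr · max L 5/2 · min R 11/4 ⇒ 21/8
7 of 14 · bbbrbrb · max L 21/8 · min R 11/4 ⇒ 43/16
8 of 14 · bbbrbrbb · max L 43/16 · min R 11/4 ⇒ 87/32
9 of 14 · bbbrbrbbb · max L 87/32 · min R 11/4 ⇒ 175/64
10 of 14 · bbbrbrbbbr · max L 87/32 · min R 175/64 ⇒ 349/128
11 of 14 · bbbrbrbbbrr · max L 87/32 · min R 349/128 ⇒ 697/256
12 of 14 · bbbrbrbbbrrb · max L 697/256 · min R 349/128 ⇒ 1395/512
13 of 14 · bbbrbrbbbrrbr · max L 697/256 · min R 1395/512 ⇒ 2789/1024
14 of 14 · bbbrbrbbbrrbrb · max L 2789/1024 · min R 1395/512 ⇒ 5579/2048

5579/2048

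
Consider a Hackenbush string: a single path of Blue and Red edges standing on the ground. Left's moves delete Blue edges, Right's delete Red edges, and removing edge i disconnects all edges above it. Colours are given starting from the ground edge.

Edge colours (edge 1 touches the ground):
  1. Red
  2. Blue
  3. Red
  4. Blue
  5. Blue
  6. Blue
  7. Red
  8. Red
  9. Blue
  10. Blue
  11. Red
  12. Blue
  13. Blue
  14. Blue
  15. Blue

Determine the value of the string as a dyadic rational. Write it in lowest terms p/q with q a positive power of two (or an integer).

edge 1 of 15 (Red): { none | 0 } — -1
edge 2 of 15 (Blue): { -1 | 0 } — -1/2
edge 3 of 15 (Red): { -1 | -1/2, 0 } — -3/4
edge 4 of 15 (Blue): { -1, -3/4 | -1/2, 0 } — -5/8
edge 5 of 15 (Blue): { -1, -3/4, -5/8 | -1/2, 0 } — -9/16
edge 6 of 15 (Blue): { -1, -3/4, -5/8, -9/16 | -1/2, 0 } — -17/32
edge 7 of 15 (Red): { -1, -3/4, -5/8, -9/16 | -17/32, -1/2, 0 } — -35/64
edge 8 of 15 (Red): { -1, -3/4, -5/8, -9/16 | -35/64, -17/32, -1/2, 0 } — -71/128
edge 9 of 15 (Blue): { -1, -3/4, -5/8, -9/16, -71/128 | -35/64, -17/32, -1/2, 0 } — -141/256
edge 10 of 15 (Blue): { -1, -3/4, -5/8, -9/16, -71/128, -141/256 | -35/64, -17/32, -1/2, 0 } — -281/512
edge 11 of 15 (Red): { -1, -3/4, -5/8, -9/16, -71/128, -141/256 | -281/512, -35/64, -17/32, -1/2, 0 } — -563/1024
edge 12 of 15 (Blue): { -1, -3/4, -5/8, -9/16, -71/128, -141/256, -563/1024 | -281/512, -35/64, -17/32, -1/2, 0 } — -1125/2048
edge 13 of 15 (Blue): { -1, -3/4, -5/8, -9/16, -71/128, -141/256, -563/1024, -1125/2048 | -281/512, -35/64, -17/32, -1/2, 0 } — -2249/4096
edge 14 of 15 (Blue): { -1, -3/4, -5/8, -9/16, -71/128, -141/256, -563/1024, -1125/2048, -2249/4096 | -281/512, -35/64, -17/32, -1/2, 0 } — -4497/8192
edge 15 of 15 (Blue): { -1, -3/4, -5/8, -9/16, -71/128, -141/256, -563/1024, -1125/2048, -2249/4096, -4497/8192 | -281/512, -35/64, -17/32, -1/2, 0 } — -8993/16384

-8993/16384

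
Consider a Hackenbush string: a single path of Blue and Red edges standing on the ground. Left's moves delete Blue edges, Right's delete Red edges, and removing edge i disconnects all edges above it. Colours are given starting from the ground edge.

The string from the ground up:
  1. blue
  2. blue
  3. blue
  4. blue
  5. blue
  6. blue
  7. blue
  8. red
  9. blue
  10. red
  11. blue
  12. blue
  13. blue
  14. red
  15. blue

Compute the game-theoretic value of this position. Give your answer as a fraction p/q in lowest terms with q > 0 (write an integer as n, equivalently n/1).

Recurse on prefixes of the 15-edge string blue blue blue blue blue blue blue red blue red blue blue blue red blue:
g_1 [b]  L=[0]  R=[]  — 1
g_2 [bb]  L=[0,1]  R=[]  — 2
g_3 [bbb]  L=[0,1,2]  R=[]  — 3
g_4 [bbbb]  L=[0,1,2,3]  R=[]  — 4
g_5 [bbbbb]  L=[0,1,2,3,4]  R=[]  — 5
g_6 [bbbbbb]  L=[0,1,2,3,4,5]  R=[]  — 6
g_7 [bbbbbbb]  L=[0,1,2,3,4,5,6]  R=[]  — 7
g_8 [bbbbbbbr]  L=[0,1,2,3,4,5,6]  R=[7]  — 13/2
g_9 [bbbbbbbrb]  L=[0,1,2,3,4,5,6,13/2]  R=[7]  — 27/4
g_10 [bbbbbbbrbr]  L=[0,1,2,3,4,5,6,13/2]  R=[27/4,7]  — 53/8
g_11 [bbbbbbbrbrb]  L=[0,1,2,3,4,5,6,13/2,53/8]  R=[27/4,7]  — 107/16
g_12 [bbbbbbbrbrbb]  L=[0,1,2,3,4,5,6,13/2,53/8,107/16]  R=[27/4,7]  — 215/32
g_13 [bbbbbbbrbrbbb]  L=[0,1,2,3,4,5,6,13/2,53/8,107/16,215/32]  R=[27/4,7]  — 431/64
g_14 [bbbbbbbrbrbbbr]  L=[0,1,2,3,4,5,6,13/2,53/8,107/16,215/32]  R=[431/64,27/4,7]  — 861/128
g_15 [bbbbbbbrbrbbbrb]  L=[0,1,2,3,4,5,6,13/2,53/8,107/16,215/32,861/128]  R=[431/64,27/4,7]  — 1723/256

1723/256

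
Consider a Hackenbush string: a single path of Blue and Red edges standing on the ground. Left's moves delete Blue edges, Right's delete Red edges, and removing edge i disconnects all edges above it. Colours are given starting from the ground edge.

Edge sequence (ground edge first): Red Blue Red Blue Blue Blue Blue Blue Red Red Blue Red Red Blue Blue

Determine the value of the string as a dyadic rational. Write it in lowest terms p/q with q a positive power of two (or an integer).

-8409/16384

Recurse on prefixes of the 15-edge string Red Blue Red Blue Blue Blue Blue Blue Red Red Blue Red Red Blue Blue:
val(R) = { · | 0 } → -1
val(RB) = { -1 | 0 } → -1/2
val(RBR) = { -1 | -1/2; 0 } → -3/4
val(RBRB) = { -1; -3/4 | -1/2; 0 } → -5/8
val(RBRBB) = { -1; -3/4; -5/8 | -1/2; 0 } → -9/16
val(RBRBBB) = { -1; -3/4; -5/8; -9/16 | -1/2; 0 } → -17/32
val(RBRBBBB) = { -1; -3/4; -5/8; -9/16; -17/32 | -1/2; 0 } → -33/64
val(RBRBBBBB) = { -1; -3/4; -5/8; -9/16; -17/32; -33/64 | -1/2; 0 } → -65/128
val(RBRBBBBBR) = { -1; -3/4; -5/8; -9/16; -17/32; -33/64 | -65/128; -1/2; 0 } → -131/256
val(RBRBBBBBRR) = { -1; -3/4; -5/8; -9/16; -17/32; -33/64 | -131/256; -65/128; -1/2; 0 } → -263/512
val(RBRBBBBBRRB) = { -1; -3/4; -5/8; -9/16; -17/32; -33/64; -263/512 | -131/256; -65/128; -1/2; 0 } → -525/1024
val(RBRBBBBBRRBR) = { -1; -3/4; -5/8; -9/16; -17/32; -33/64; -263/512 | -525/1024; -131/256; -65/128; -1/2; 0 } → -1051/2048
val(RBRBBBBBRRBRR) = { -1; -3/4; -5/8; -9/16; -17/32; -33/64; -263/512 | -1051/2048; -525/1024; -131/256; -65/128; -1/2; 0 } → -2103/4096
val(RBRBBBBBRRBRRB) = { -1; -3/4; -5/8; -9/16; -17/32; -33/64; -263/512; -2103/4096 | -1051/2048; -525/1024; -131/256; -65/128; -1/2; 0 } → -4205/8192
val(RBRBBBBBRRBRRBB) = { -1; -3/4; -5/8; -9/16; -17/32; -33/64; -263/512; -2103/4096; -4205/8192 | -1051/2048; -525/1024; -131/256; -65/128; -1/2; 0 } → -8409/16384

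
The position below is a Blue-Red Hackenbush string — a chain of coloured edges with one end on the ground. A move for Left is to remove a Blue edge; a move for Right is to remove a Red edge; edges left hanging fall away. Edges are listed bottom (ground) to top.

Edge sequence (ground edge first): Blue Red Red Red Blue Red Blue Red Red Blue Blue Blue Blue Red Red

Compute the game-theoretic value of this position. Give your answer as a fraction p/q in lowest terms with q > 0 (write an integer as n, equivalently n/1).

2681/16384

Build g(s[:k]) for k = 1..15, string s = Blue Red Red Red Blue Red Blue Red Red Blue Blue Blue Blue Red Red.
B: Left { 0 }, Right { (no moves) } → simplest 1
BR: Left { 0 }, Right { 1 } → simplest 1/2
BRR: Left { 0 }, Right { 1/2, 1 } → simplest 1/4
BRRR: Left { 0 }, Right { 1/4, 1/2, 1 } → simplest 1/8
BRRRB: Left { 0, 1/8 }, Right { 1/4, 1/2, 1 } → simplest 3/16
BRRRBR: Left { 0, 1/8 }, Right { 3/16, 1/4, 1/2, 1 } → simplest 5/32
BRRRBRB: Left { 0, 1/8, 5/32 }, Right { 3/16, 1/4, 1/2, 1 } → simplest 11/64
BRRRBRBR: Left { 0, 1/8, 5/32 }, Right { 11/64, 3/16, 1/4, 1/2, 1 } → simplest 21/128
BRRRBRBRR: Left { 0, 1/8, 5/32 }, Right { 21/128, 11/64, 3/16, 1/4, 1/2, 1 } → simplest 41/256
BRRRBRBRRB: Left { 0, 1/8, 5/32, 41/256 }, Right { 21/128, 11/64, 3/16, 1/4, 1/2, 1 } → simplest 83/512
BRRRBRBRRBB: Left { 0, 1/8, 5/32, 41/256, 83/512 }, Right { 21/128, 11/64, 3/16, 1/4, 1/2, 1 } → simplest 167/1024
BRRRBRBRRBBB: Left { 0, 1/8, 5/32, 41/256, 83/512, 167/1024 }, Right { 21/128, 11/64, 3/16, 1/4, 1/2, 1 } → simplest 335/2048
BRRRBRBRRBBBB: Left { 0, 1/8, 5/32, 41/256, 83/512, 167/1024, 335/2048 }, Right { 21/128, 11/64, 3/16, 1/4, 1/2, 1 } → simplest 671/4096
BRRRBRBRRBBBBR: Left { 0, 1/8, 5/32, 41/256, 83/512, 167/1024, 335/2048 }, Right { 671/4096, 21/128, 11/64, 3/16, 1/4, 1/2, 1 } → simplest 1341/8192
BRRRBRBRRBBBBRR: Left { 0, 1/8, 5/32, 41/256, 83/512, 167/1024, 335/2048 }, Right { 1341/8192, 671/4096, 21/128, 11/64, 3/16, 1/4, 1/2, 1 } → simplest 2681/16384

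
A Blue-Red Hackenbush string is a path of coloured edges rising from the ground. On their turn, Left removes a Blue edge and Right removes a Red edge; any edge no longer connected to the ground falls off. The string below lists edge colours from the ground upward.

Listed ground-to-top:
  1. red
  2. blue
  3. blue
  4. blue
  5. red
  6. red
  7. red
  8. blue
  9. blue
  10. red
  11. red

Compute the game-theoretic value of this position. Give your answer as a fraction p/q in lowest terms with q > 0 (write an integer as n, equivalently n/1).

-231/1024

Build G(s[:k]) for k = 1..11, string s = red blue blue blue red red red blue blue red red.
G_1 [r]  L=[(no moves)]  R=[0]  → -1
G_2 [rb]  L=[-1]  R=[0]  → -1/2
G_3 [rbb]  L=[-1, -1/2]  R=[0]  → -1/4
G_4 [rbbb]  L=[-1, -1/2, -1/4]  R=[0]  → -1/8
G_5 [rbbbr]  L=[-1, -1/2, -1/4]  R=[-1/8, 0]  → -3/16
G_6 [rbbbrr]  L=[-1, -1/2, -1/4]  R=[-3/16, -1/8, 0]  → -7/32
G_7 [rbbbrrr]  L=[-1, -1/2, -1/4]  R=[-7/32, -3/16, -1/8, 0]  → -15/64
G_8 [rbbbrrrb]  L=[-1, -1/2, -1/4, -15/64]  R=[-7/32, -3/16, -1/8, 0]  → -29/128
G_9 [rbbbrrrbb]  L=[-1, -1/2, -1/4, -15/64, -29/128]  R=[-7/32, -3/16, -1/8, 0]  → -57/256
G_10 [rbbbrrrbbr]  L=[-1, -1/2, -1/4, -15/64, -29/128]  R=[-57/256, -7/32, -3/16, -1/8, 0]  → -115/512
G_11 [rbbbrrrbbrr]  L=[-1, -1/2, -1/4, -15/64, -29/128]  R=[-115/512, -57/256, -7/32, -3/16, -1/8, 0]  → -231/1024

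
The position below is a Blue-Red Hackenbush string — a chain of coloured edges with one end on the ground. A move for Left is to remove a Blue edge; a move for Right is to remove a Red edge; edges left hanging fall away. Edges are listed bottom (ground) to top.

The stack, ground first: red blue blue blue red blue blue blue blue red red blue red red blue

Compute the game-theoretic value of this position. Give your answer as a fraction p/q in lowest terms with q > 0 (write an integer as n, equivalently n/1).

-2157/16384

v(r) = { none | 0 } -> -1
v(rb) = { -1 | 0 } -> -1/2
v(rbb) = { -1, -1/2 | 0 } -> -1/4
v(rbbb) = { -1, -1/2, -1/4 | 0 } -> -1/8
v(rbbbr) = { -1, -1/2, -1/4 | -1/8, 0 } -> -3/16
v(rbbbrb) = { -1, -1/2, -1/4, -3/16 | -1/8, 0 } -> -5/32
v(rbbbrbb) = { -1, -1/2, -1/4, -3/16, -5/32 | -1/8, 0 } -> -9/64
v(rbbbrbbb) = { -1, -1/2, -1/4, -3/16, -5/32, -9/64 | -1/8, 0 } -> -17/128
v(rbbbrbbbb) = { -1, -1/2, -1/4, -3/16, -5/32, -9/64, -17/128 | -1/8, 0 } -> -33/256
v(rbbbrbbbbr) = { -1, -1/2, -1/4, -3/16, -5/32, -9/64, -17/128 | -33/256, -1/8, 0 } -> -67/512
v(rbbbrbbbbrr) = { -1, -1/2, -1/4, -3/16, -5/32, -9/64, -17/128 | -67/512, -33/256, -1/8, 0 } -> -135/1024
v(rbbbrbbbbrrb) = { -1, -1/2, -1/4, -3/16, -5/32, -9/64, -17/128, -135/1024 | -67/512, -33/256, -1/8, 0 } -> -269/2048
v(rbbbrbbbbrrbr) = { -1, -1/2, -1/4, -3/16, -5/32, -9/64, -17/128, -135/1024 | -269/2048, -67/512, -33/256, -1/8, 0 } -> -539/4096
v(rbbbrbbbbrrbrr) = { -1, -1/2, -1/4, -3/16, -5/32, -9/64, -17/128, -135/1024 | -539/4096, -269/2048, -67/512, -33/256, -1/8, 0 } -> -1079/8192
v(rbbbrbbbbrrbrrb) = { -1, -1/2, -1/4, -3/16, -5/32, -9/64, -17/128, -135/1024, -1079/8192 | -539/4096, -269/2048, -67/512, -33/256, -1/8, 0 } -> -2157/16384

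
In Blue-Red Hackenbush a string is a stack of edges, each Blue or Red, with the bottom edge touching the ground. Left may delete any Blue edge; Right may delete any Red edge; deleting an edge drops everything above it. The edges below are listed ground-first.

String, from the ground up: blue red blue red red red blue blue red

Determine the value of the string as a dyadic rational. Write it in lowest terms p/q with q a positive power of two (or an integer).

Recurse on prefixes of the 9-edge string blue red blue red red red blue blue red:
g(b) = { 0 | none } so 1
g(br) = { 0 | 1 } so 1/2
g(brb) = { 0 1/2 | 1 } so 3/4
g(brbr) = { 0 1/2 | 3/4 1 } so 5/8
g(brbrr) = { 0 1/2 | 5/8 3/4 1 } so 9/16
g(brbrrr) = { 0 1/2 | 9/16 5/8 3/4 1 } so 17/32
g(brbrrrb) = { 0 1/2 17/32 | 9/16 5/8 3/4 1 } so 35/64
g(brbrrrbb) = { 0 1/2 17/32 35/64 | 9/16 5/8 3/4 1 } so 71/128
g(brbrrrbbr) = { 0 1/2 17/32 35/64 | 71/128 9/16 5/8 3/4 1 } so 141/256

141/256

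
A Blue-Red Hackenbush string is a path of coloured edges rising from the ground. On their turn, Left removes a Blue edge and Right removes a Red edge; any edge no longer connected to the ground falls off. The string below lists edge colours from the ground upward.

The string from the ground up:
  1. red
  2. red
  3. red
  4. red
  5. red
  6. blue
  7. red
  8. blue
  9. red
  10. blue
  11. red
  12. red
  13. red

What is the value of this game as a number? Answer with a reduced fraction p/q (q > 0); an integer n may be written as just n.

Prefix values for red red red red red blue red blue red blue red red red via {L|R} + simplicity:
g_1 [r]  L=[none]  R=[0]  -> -1
g_2 [rr]  L=[none]  R=[-1; 0]  -> -2
g_3 [rrr]  L=[none]  R=[-2; -1; 0]  -> -3
g_4 [rrrr]  L=[none]  R=[-3; -2; -1; 0]  -> -4
g_5 [rrrrr]  L=[none]  R=[-4; -3; -2; -1; 0]  -> -5
g_6 [rrrrrb]  L=[-5]  R=[-4; -3; -2; -1; 0]  -> -9/2
g_7 [rrrrrbr]  L=[-5]  R=[-9/2; -4; -3; -2; -1; 0]  -> -19/4
g_8 [rrrrrbrb]  L=[-5; -19/4]  R=[-9/2; -4; -3; -2; -1; 0]  -> -37/8
g_9 [rrrrrbrbr]  L=[-5; -19/4]  R=[-37/8; -9/2; -4; -3; -2; -1; 0]  -> -75/16
g_10 [rrrrrbrbrb]  L=[-5; -19/4; -75/16]  R=[-37/8; -9/2; -4; -3; -2; -1; 0]  -> -149/32
g_11 [rrrrrbrbrbr]  L=[-5; -19/4; -75/16]  R=[-149/32; -37/8; -9/2; -4; -3; -2; -1; 0]  -> -299/64
g_12 [rrrrrbrbrbrr]  L=[-5; -19/4; -75/16]  R=[-299/64; -149/32; -37/8; -9/2; -4; -3; -2; -1; 0]  -> -599/128
g_13 [rrrrrbrbrbrrr]  L=[-5; -19/4; -75/16]  R=[-599/128; -299/64; -149/32; -37/8; -9/2; -4; -3; -2; -1; 0]  -> -1199/256

-1199/256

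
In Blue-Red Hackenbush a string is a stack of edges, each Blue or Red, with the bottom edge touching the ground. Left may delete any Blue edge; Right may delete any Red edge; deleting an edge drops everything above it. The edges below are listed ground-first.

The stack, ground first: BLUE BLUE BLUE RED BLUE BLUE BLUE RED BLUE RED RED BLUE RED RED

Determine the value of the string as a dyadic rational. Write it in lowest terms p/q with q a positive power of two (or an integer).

step 1: add BLUE to get B; options L={ 0 } R={ none } — 1
step 2: add BLUE to get BB; options L={ 0; 1 } R={ none } — 2
step 3: add BLUE to get BBB; options L={ 0; 1; 2 } R={ none } — 3
step 4: add RED to get BBBR; options L={ 0; 1; 2 } R={ 3 } — 5/2
step 5: add BLUE to get BBBRB; options L={ 0; 1; 2; 5/2 } R={ 3 } — 11/4
step 6: add BLUE to get BBBRBB; options L={ 0; 1; 2; 5/2; 11/4 } R={ 3 } — 23/8
step 7: add BLUE to get BBBRBBB; options L={ 0; 1; 2; 5/2; 11/4; 23/8 } R={ 3 } — 47/16
step 8: add RED to get BBBRBBBR; options L={ 0; 1; 2; 5/2; 11/4; 23/8 } R={ 47/16; 3 } — 93/32
step 9: add BLUE to get BBBRBBBRB; options L={ 0; 1; 2; 5/2; 11/4; 23/8; 93/32 } R={ 47/16; 3 } — 187/64
step 10: add RED to get BBBRBBBRBR; options L={ 0; 1; 2; 5/2; 11/4; 23/8; 93/32 } R={ 187/64; 47/16; 3 } — 373/128
step 11: add RED to get BBBRBBBRBRR; options L={ 0; 1; 2; 5/2; 11/4; 23/8; 93/32 } R={ 373/128; 187/64; 47/16; 3 } — 745/256
step 12: add BLUE to get BBBRBBBRBRRB; options L={ 0; 1; 2; 5/2; 11/4; 23/8; 93/32; 745/256 } R={ 373/128; 187/64; 47/16; 3 } — 1491/512
step 13: add RED to get BBBRBBBRBRRBR; options L={ 0; 1; 2; 5/2; 11/4; 23/8; 93/32; 745/256 } R={ 1491/512; 373/128; 187/64; 47/16; 3 } — 2981/1024
step 14: add RED to get BBBRBBBRBRRBRR; options L={ 0; 1; 2; 5/2; 11/4; 23/8; 93/32; 745/256 } R={ 2981/1024; 1491/512; 373/128; 187/64; 47/16; 3 } — 5961/2048

5961/2048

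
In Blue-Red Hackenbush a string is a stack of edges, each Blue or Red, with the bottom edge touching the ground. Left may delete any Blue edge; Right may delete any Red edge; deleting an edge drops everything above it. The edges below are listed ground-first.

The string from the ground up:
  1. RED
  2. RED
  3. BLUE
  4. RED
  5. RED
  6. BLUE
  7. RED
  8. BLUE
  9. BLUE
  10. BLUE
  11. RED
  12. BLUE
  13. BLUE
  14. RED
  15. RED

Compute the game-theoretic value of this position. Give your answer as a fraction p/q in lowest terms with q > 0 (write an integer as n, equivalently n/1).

-14887/8192

step 1: add RED to get R; options L={ (no moves) } R={ 0 } so -1
step 2: add RED to get RR; options L={ (no moves) } R={ -1; 0 } so -2
step 3: add BLUE to get RRB; options L={ -2 } R={ -1; 0 } so -3/2
step 4: add RED to get RRBR; options L={ -2 } R={ -3/2; -1; 0 } so -7/4
step 5: add RED to get RRBRR; options L={ -2 } R={ -7/4; -3/2; -1; 0 } so -15/8
step 6: add BLUE to get RRBRRB; options L={ -2; -15/8 } R={ -7/4; -3/2; -1; 0 } so -29/16
step 7: add RED to get RRBRRBR; options L={ -2; -15/8 } R={ -29/16; -7/4; -3/2; -1; 0 } so -59/32
step 8: add BLUE to get RRBRRBRB; options L={ -2; -15/8; -59/32 } R={ -29/16; -7/4; -3/2; -1; 0 } so -117/64
step 9: add BLUE to get RRBRRBRBB; options L={ -2; -15/8; -59/32; -117/64 } R={ -29/16; -7/4; -3/2; -1; 0 } so -233/128
step 10: add BLUE to get RRBRRBRBBB; options L={ -2; -15/8; -59/32; -117/64; -233/128 } R={ -29/16; -7/4; -3/2; -1; 0 } so -465/256
step 11: add RED to get RRBRRBRBBBR; options L={ -2; -15/8; -59/32; -117/64; -233/128 } R={ -465/256; -29/16; -7/4; -3/2; -1; 0 } so -931/512
step 12: add BLUE to get RRBRRBRBBBRB; options L={ -2; -15/8; -59/32; -117/64; -233/128; -931/512 } R={ -465/256; -29/16; -7/4; -3/2; -1; 0 } so -1861/1024
step 13: add BLUE to get RRBRRBRBBBRBB; options L={ -2; -15/8; -59/32; -117/64; -233/128; -931/512; -1861/1024 } R={ -465/256; -29/16; -7/4; -3/2; -1; 0 } so -3721/2048
step 14: add RED to get RRBRRBRBBBRBBR; options L={ -2; -15/8; -59/32; -117/64; -233/128; -931/512; -1861/1024 } R={ -3721/2048; -465/256; -29/16; -7/4; -3/2; -1; 0 } so -7443/4096
step 15: add RED to get RRBRRBRBBBRBBRR; options L={ -2; -15/8; -59/32; -117/64; -233/128; -931/512; -1861/1024 } R={ -7443/4096; -3721/2048; -465/256; -29/16; -7/4; -3/2; -1; 0 } so -14887/8192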